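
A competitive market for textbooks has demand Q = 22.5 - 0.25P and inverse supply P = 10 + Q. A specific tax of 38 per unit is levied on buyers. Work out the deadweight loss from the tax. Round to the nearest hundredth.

144.40

Rewriting demand in inverse form: P = 90 - 4Q.
Without the tax, 90 - 4Q = 10 + Q so Q* = 16 and P* = 26.
With the tax, buyers' net willingness to pay falls by 38: (90 - 38) - 4Q = 10 + Q, so Q_t = 8.4. Buyers pay P_b = 56.4; sellers receive P_s = P_b - 38 = 18.4.
Deadweight loss is the triangle between the curves from Q_t to Q*: (1/2)(16 - 8.4)(38) = 144.4.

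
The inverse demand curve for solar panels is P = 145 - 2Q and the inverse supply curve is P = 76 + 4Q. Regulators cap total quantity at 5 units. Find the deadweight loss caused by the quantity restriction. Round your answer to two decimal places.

Unrestricted equilibrium: Q* = (145 - 76)/(2 + 4) = 11.5.
At Q = 5 the demand price is 145 - 2(5) = 135 and the supply price is 76 + 4(5) = 96.
Deadweight loss is the triangle between the curves from 5 to 11.5: (1/2)(135 - 96)(11.5 - 5) = 126.75.

126.75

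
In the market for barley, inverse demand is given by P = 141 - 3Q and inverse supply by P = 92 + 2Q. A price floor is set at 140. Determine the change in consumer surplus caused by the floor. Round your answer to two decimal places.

Without the control, 141 - 3Q = 92 + 2Q so Q* = 9.8 and P* = 111.6.
At P = 140, buyers demand (141 - 140)/3 = 0.3333 while sellers would supply more, so the quantity traded is 0.3333 at price 140.
CS goes from (1/2)(9.8)(29.4) = 144.06 to 0.1667 (computed as (141 - 140)(0.3333) - (1/2)(3)(0.3333)^2), a change of -143.8933.

-143.89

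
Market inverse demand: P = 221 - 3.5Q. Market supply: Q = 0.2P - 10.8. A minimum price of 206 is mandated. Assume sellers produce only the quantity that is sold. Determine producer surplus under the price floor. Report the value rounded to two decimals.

Rewriting supply in inverse form: P = 54 + 5Q.
Without the control, 221 - 3.5Q = 54 + 5Q so Q* = 19.6471 and P* = 152.2353.
At the floor price 206, quantity demanded is (221 - 206)/3.5 = 4.2857; demand is the short side, so Q = 4.2857 trades at P = 206.
The supply price at Q = 4.2857 is 75.4286. PS is the trapezoid between 206 and supply over [0, 4.2857]: (1/2)[(206 - 54) + (206 - 75.4286)](4.2857) = 605.5102.

605.51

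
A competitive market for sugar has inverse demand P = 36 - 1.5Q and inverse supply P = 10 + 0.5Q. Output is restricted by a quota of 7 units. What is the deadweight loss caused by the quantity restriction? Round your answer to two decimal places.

36.00

Unrestricted equilibrium: Q* = (36 - 10)/(1.5 + 0.5) = 13.
At Q = 7 the demand price is 36 - 1.5(7) = 25.5 and the supply price is 10 + 0.5(7) = 13.5.
Deadweight loss is the triangle between the curves from 7 to 13: (1/2)(25.5 - 13.5)(13 - 7) = 36.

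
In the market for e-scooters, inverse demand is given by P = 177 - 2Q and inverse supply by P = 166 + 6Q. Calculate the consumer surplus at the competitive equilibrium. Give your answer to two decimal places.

Setting demand equal to supply, 11 = 8Q, so Q* = 1.375 and P* = 174.25.
CS is the area between the demand curve and P* from 0 to Q*: (1/2)(1.375)(2.75) = 1.8906.

1.89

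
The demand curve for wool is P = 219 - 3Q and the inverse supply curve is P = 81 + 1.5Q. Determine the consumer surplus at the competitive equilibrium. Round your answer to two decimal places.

1410.67

Equilibrium: 219 - 3Q = 81 + 1.5Q, so Q* = 30.6667 and P* = 127.
Consumer surplus is the triangle under demand above P*: (1/2)(30.6667)(219 - 127) = (1/2)(30.6667)(92) = 1410.6667.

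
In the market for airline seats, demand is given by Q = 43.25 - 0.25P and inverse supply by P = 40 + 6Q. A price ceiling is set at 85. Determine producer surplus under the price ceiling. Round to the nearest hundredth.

168.75

Rewriting demand in inverse form: P = 173 - 4Q.
Free-market equilibrium: 173 - 4Q = 40 + 6Q gives Q* = 13.3, P* = 119.8.
At P = 85, sellers supply (85 - 40)/6 = 7.5 while buyers want more, so the quantity traded is 7.5 at price 85.
PS is the triangle above supply below 85: (1/2)(7.5)(85 - 40) = 168.75.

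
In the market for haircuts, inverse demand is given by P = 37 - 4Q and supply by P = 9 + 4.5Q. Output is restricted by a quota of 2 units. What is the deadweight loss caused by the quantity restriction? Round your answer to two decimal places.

Unrestricted equilibrium: Q* = (37 - 9)/(4 + 4.5) = 3.2941.
At Q = 2 the demand price is 37 - 4(2) = 29 and the supply price is 9 + 4.5(2) = 18.
DWL = (1/2)(gap between curves at 2) x (Q* - 2) = (1/2)(11)(1.2941) = 7.1176.

7.12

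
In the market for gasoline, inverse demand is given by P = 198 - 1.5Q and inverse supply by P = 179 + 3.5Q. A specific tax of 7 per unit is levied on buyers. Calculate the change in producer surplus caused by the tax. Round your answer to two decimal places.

Pre-tax equilibrium: 198 - 1.5Q = 179 + 3.5Q gives Q* = 3.8, P* = 192.3.
A tax on buyers shifts demand down by 7: (198 - 7) - 1.5Q = 179 + 3.5Q, so Q_t = 2.4. Buyers pay P_b = 194.4; sellers receive P_s = P_b - 7 = 187.4.
Producers lose the trapezoid between P_s and P* out to Q_t plus the triangle from Q_t to Q*: change in PS = 10.08 - 25.27 = -15.19.

-15.19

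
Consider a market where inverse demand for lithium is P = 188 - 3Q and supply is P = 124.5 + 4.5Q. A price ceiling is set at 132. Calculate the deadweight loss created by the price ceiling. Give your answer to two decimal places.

Without the control, 188 - 3Q = 124.5 + 4.5Q so Q* = 8.4667 and P* = 162.6.
At the ceiling price 132, quantity supplied is (132 - 124.5)/4.5 = 1.6667; supply is the short side, so Q = 1.6667 trades at P = 132.
At Q = 1.6667 the demand price is 183 and the supply price is 132. Deadweight loss is the triangle between the curves from 1.6667 to 8.4667: (1/2)(183 - 132)(8.4667 - 1.6667) = 173.4.

173.40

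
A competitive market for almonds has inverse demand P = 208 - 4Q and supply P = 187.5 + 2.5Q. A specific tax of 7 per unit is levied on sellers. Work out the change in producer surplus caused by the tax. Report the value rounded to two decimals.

Pre-tax equilibrium: 208 - 4Q = 187.5 + 2.5Q gives Q* = 3.1538, P* = 195.3846.
With the tax, sellers need 7 more per unit: 208 - 4Q = 187.5 + 2.5Q + 7, so Q_t = 2.0769. Buyers pay P_b = 199.6923; sellers receive P_s = P_b - 7 = 192.6923.
PS falls from (1/2)(3.1538)(7.8846) = 12.4334 to (1/2)(2.0769)(5.1923) = 5.392, a change of -7.0414.

-7.04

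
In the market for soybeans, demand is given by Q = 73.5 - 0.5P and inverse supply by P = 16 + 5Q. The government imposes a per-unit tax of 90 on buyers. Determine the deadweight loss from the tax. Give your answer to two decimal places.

578.57

Rewriting demand in inverse form: P = 147 - 2Q.
Without the tax, 147 - 2Q = 16 + 5Q so Q* = 18.7143 and P* = 109.5714.
A tax on buyers shifts demand down by 90: (147 - 90) - 2Q = 16 + 5Q, so Q_t = 5.8571. Buyers pay P_b = 135.2857; sellers receive P_s = P_b - 90 = 45.2857.
Deadweight loss is the triangle between the curves from Q_t to Q*: (1/2)(18.7143 - 5.8571)(90) = 578.5714.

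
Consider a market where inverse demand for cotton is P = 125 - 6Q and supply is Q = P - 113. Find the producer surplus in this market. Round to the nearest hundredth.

Rewriting supply in inverse form: P = 113 + Q.
Setting demand equal to supply, 12 = 7Q, so Q* = 1.7143 and P* = 114.7143.
PS is the area between P* and the supply curve from 0 to Q*: (1/2)(1.7143)(1.7143) = 1.4694.

1.47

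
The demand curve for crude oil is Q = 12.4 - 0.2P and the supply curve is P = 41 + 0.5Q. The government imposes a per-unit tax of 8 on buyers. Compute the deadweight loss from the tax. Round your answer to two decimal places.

5.82

Rewriting demand in inverse form: P = 62 - 5Q.
Pre-tax equilibrium: 62 - 5Q = 41 + 0.5Q gives Q* = 3.8182, P* = 42.9091.
With the tax, buyers' net willingness to pay falls by 8: (62 - 8) - 5Q = 41 + 0.5Q, so Q_t = 2.3636. Buyers pay P_b = 50.1818; sellers receive P_s = P_b - 8 = 42.1818.
Deadweight loss is the triangle between the curves from Q_t to Q*: (1/2)(3.8182 - 2.3636)(8) = 5.8182.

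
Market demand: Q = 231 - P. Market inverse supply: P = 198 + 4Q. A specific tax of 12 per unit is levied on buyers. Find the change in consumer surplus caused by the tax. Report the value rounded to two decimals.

Rewriting demand in inverse form: P = 231 - Q.
Without the tax, 231 - Q = 198 + 4Q so Q* = 6.6 and P* = 224.4.
A tax on buyers shifts demand down by 12: (231 - 12) - Q = 198 + 4Q, so Q_t = 4.2. Buyers pay P_b = 226.8; sellers receive P_s = P_b - 12 = 214.8.
CS falls from (1/2)(6.6)(6.6) = 21.78 to (1/2)(4.2)(4.2) = 8.82, a change of -12.96.

-12.96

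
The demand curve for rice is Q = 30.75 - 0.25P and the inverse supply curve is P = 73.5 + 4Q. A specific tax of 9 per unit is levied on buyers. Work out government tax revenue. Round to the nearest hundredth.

Rewriting demand in inverse form: P = 123 - 4Q.
Without the tax, 123 - 4Q = 73.5 + 4Q so Q* = 6.1875 and P* = 98.25.
With the tax, buyers' net willingness to pay falls by 9: (123 - 9) - 4Q = 73.5 + 4Q, so Q_t = 5.0625. Buyers pay P_b = 102.75; sellers receive P_s = P_b - 9 = 93.75.
Revenue is the tax times quantity traded: 9 x 5.0625 = 45.5625.

45.56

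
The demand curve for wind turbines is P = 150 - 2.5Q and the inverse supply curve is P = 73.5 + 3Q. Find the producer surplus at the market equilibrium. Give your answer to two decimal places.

290.19

Set 150 - 2.5Q = 73.5 + 3Q, which gives 76.5 = 5.5Q, so Q* = 13.9091 and P* = 150 - 2.5(13.9091) = 115.2273.
PS is the area between P* and the supply curve from 0 to Q*: (1/2)(13.9091)(41.7273) = 290.1942.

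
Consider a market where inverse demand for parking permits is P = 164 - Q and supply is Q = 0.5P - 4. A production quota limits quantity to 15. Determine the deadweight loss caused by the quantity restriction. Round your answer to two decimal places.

Rewriting supply in inverse form: P = 8 + 2Q.
Without the quota, 164 - Q = 8 + 2Q gives Q* = 52.
At Q = 15 the demand price is 164 - (15) = 149 and the supply price is 8 + 2(15) = 38.
Deadweight loss is the triangle between the curves from 15 to 52: (1/2)(149 - 38)(52 - 15) = 2053.5.

2053.50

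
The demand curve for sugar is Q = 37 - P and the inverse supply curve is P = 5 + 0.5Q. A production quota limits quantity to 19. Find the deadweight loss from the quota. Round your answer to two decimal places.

4.08

Rewriting demand in inverse form: P = 37 - Q.
Unrestricted equilibrium: Q* = (37 - 5)/(1 + 0.5) = 21.3333.
At Q = 19 the demand price is 37 - (19) = 18 and the supply price is 5 + 0.5(19) = 14.5.
Deadweight loss is the triangle between the curves from 19 to 21.3333: (1/2)(18 - 14.5)(21.3333 - 19) = 4.0833.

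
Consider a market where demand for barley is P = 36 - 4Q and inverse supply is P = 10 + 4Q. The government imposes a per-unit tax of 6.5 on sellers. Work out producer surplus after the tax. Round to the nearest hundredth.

11.88

Without the tax, 36 - 4Q = 10 + 4Q so Q* = 3.25 and P* = 23.
With the tax, sellers need 6.5 more per unit: 36 - 4Q = 10 + 4Q + 6.5, so Q_t = 2.4375. Buyers pay P_b = 26.25; sellers receive P_s = P_b - 6.5 = 19.75.
Producer surplus is the triangle above supply below P_s: (1/2)(2.4375)(19.75 - 10) = 11.8828.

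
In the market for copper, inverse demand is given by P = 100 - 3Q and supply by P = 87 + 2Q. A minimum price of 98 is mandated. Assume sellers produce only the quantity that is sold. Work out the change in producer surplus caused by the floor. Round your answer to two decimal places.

Free-market equilibrium: 100 - 3Q = 87 + 2Q gives Q* = 2.6, P* = 92.2.
At P = 98, buyers demand (100 - 98)/3 = 0.6667 while sellers would supply more, so the quantity traded is 0.6667 at price 98.
PS goes from (1/2)(2.6)(5.2) = 6.76 to 6.8889 (computed as (98 - 87)(0.6667) - (1/2)(2)(0.6667)^2), a change of 0.1289.

0.13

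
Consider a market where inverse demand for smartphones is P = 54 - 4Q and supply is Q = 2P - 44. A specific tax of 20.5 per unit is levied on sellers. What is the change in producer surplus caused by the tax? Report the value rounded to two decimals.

Rewriting supply in inverse form: P = 22 + 0.5Q.
Pre-tax equilibrium: 54 - 4Q = 22 + 0.5Q gives Q* = 7.1111, P* = 25.5556.
A tax on sellers shifts supply up by 20.5: 54 - 4Q = 22 + 0.5Q + 20.5, so Q_t = 2.5556. Buyers pay P_b = 43.7778; sellers receive P_s = P_b - 20.5 = 23.2778.
Producers lose the trapezoid between P_s and P* out to Q_t plus the triangle from Q_t to Q*: change in PS = 1.6327 - 12.642 = -11.0093.

-11.01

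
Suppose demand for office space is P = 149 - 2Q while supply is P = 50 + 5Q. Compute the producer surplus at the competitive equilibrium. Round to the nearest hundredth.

Set 149 - 2Q = 50 + 5Q, which gives 99 = 7Q, so Q* = 14.1429 and P* = 149 - 2(14.1429) = 120.7143.
Producer surplus is the triangle above supply below P*: (1/2)(14.1429)(120.7143 - 50) = (1/2)(14.1429)(70.7143) = 500.051.

500.05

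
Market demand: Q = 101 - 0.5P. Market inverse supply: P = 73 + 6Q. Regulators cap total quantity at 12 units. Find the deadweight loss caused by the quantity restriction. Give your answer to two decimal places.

68.06

Rewriting demand in inverse form: P = 202 - 2Q.
Unrestricted equilibrium: Q* = (202 - 73)/(2 + 6) = 16.125.
At Q = 12 the demand price is 202 - 2(12) = 178 and the supply price is 73 + 6(12) = 145.
DWL = (1/2)(gap between curves at 12) x (Q* - 12) = (1/2)(33)(4.125) = 68.0625.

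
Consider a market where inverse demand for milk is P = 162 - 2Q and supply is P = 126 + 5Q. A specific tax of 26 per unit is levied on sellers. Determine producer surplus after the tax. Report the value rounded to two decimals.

5.10

Without the tax, 162 - 2Q = 126 + 5Q so Q* = 5.1429 and P* = 151.7143.
A tax on sellers shifts supply up by 26: 162 - 2Q = 126 + 5Q + 26, so Q_t = 1.4286. Buyers pay P_b = 159.1429; sellers receive P_s = P_b - 26 = 133.1429.
PS = (1/2)(Q_t)(P_s - 126) = (1/2)(1.4286)(7.1429) = 5.102.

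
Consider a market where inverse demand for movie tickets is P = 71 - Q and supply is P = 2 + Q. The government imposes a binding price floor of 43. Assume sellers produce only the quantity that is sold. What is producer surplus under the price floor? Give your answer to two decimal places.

756.00

Without the control, 71 - Q = 2 + Q so Q* = 34.5 and P* = 36.5.
At P = 43, buyers demand (71 - 43)/1 = 28 while sellers would supply more, so the quantity traded is 28 at price 43.
The supply price at Q = 28 is 30. PS is the trapezoid between 43 and supply over [0, 28]: (1/2)[(43 - 2) + (43 - 30)](28) = 756.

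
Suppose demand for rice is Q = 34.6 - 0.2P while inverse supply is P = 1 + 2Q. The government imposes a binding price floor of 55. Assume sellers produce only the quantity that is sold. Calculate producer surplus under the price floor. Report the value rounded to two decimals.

Rewriting demand in inverse form: P = 173 - 5Q.
Free-market equilibrium: 173 - 5Q = 1 + 2Q gives Q* = 24.5714, P* = 50.1429.
At P = 55, buyers demand (173 - 55)/5 = 23.6 while sellers would supply more, so the quantity traded is 23.6 at price 55.
The supply price at Q = 23.6 is 48.2. PS is the trapezoid between 55 and supply over [0, 23.6]: (1/2)[(55 - 1) + (55 - 48.2)](23.6) = 717.44.

717.44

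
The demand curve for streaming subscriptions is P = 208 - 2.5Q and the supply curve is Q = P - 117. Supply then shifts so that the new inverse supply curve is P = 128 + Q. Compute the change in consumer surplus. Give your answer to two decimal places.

-191.94

Rewriting supply in inverse form: P = 117 + Q.
Initial equilibrium: Q_0 = 26, P_0 = 143; CS_0 = (1/2)(26)(65) = 845, PS_0 = (1/2)(26)(26) = 338.
New equilibrium: 208 - 2.5Q = 128 + Q gives Q_1 = 22.8571, P_1 = 150.8571; CS_1 = 653.0612, PS_1 = 261.2245.
Change in consumer surplus = 653.0612 - 845 = -191.9388.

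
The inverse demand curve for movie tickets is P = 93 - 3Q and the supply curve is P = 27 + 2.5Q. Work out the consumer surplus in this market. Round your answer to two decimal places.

Equilibrium: 93 - 3Q = 27 + 2.5Q, so Q* = 12 and P* = 57.
The demand choke price is 93, so CS = (1/2)(Q*)(93 - P*) = (1/2)(12)(36) = 216.

216.00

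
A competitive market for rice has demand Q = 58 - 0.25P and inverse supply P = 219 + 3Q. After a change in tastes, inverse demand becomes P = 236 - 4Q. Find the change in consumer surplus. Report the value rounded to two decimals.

Rewriting demand in inverse form: P = 232 - 4Q.
Initial equilibrium: Q_0 = 1.8571, P_0 = 224.5714; CS_0 = (1/2)(1.8571)(7.4286) = 6.898, PS_0 = (1/2)(1.8571)(5.5714) = 5.1735.
New equilibrium: 236 - 4Q = 219 + 3Q gives Q_1 = 2.4286, P_1 = 226.2857; CS_1 = 11.7959, PS_1 = 8.8469.
Change in consumer surplus = 11.7959 - 6.898 = 4.898.

4.90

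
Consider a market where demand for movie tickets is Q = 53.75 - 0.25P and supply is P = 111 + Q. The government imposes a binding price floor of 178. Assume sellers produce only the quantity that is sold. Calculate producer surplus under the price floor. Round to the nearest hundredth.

Rewriting demand in inverse form: P = 215 - 4Q.
Free-market equilibrium: 215 - 4Q = 111 + Q gives Q* = 20.8, P* = 131.8.
At P = 178, buyers demand (215 - 178)/4 = 9.25 while sellers would supply more, so the quantity traded is 9.25 at price 178.
The supply price at Q = 9.25 is 120.25. PS is the trapezoid between 178 and supply over [0, 9.25]: (1/2)[(178 - 111) + (178 - 120.25)](9.25) = 576.9688.

576.97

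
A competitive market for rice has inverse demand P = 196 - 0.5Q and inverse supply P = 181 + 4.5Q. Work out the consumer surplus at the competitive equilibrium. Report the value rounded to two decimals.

Setting demand equal to supply, 15 = 5Q, so Q* = 3 and P* = 194.5.
CS is the area between the demand curve and P* from 0 to Q*: (1/2)(3)(1.5) = 2.25.

2.25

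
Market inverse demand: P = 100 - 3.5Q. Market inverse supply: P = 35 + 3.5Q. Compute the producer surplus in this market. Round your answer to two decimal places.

150.89

Set 100 - 3.5Q = 35 + 3.5Q, which gives 65 = 7Q, so Q* = 9.2857 and P* = 100 - 3.5(9.2857) = 67.5.
Producer surplus is the triangle above supply below P*: (1/2)(9.2857)(67.5 - 35) = (1/2)(9.2857)(32.5) = 150.8929.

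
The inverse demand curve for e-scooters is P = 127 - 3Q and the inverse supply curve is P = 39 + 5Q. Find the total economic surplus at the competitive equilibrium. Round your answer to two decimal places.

Set 127 - 3Q = 39 + 5Q, which gives 88 = 8Q, so Q* = 11 and P* = 127 - 3(11) = 94.
CS = (1/2)(11)(33) = 181.5 and PS = (1/2)(11)(55) = 302.5, so total surplus = 484.

484.00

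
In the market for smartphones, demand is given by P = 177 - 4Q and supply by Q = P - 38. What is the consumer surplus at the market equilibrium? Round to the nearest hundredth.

Rewriting supply in inverse form: P = 38 + Q.
Set 177 - 4Q = 38 + Q, which gives 139 = 5Q, so Q* = 27.8 and P* = 177 - 4(27.8) = 65.8.
The demand choke price is 177, so CS = (1/2)(Q*)(177 - P*) = (1/2)(27.8)(111.2) = 1545.68.

1545.68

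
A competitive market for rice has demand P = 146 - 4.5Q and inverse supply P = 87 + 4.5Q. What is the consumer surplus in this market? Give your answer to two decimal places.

Set 146 - 4.5Q = 87 + 4.5Q, which gives 59 = 9Q, so Q* = 6.5556 and P* = 146 - 4.5(6.5556) = 116.5.
Consumer surplus is the triangle under demand above P*: (1/2)(6.5556)(146 - 116.5) = (1/2)(6.5556)(29.5) = 96.6944.

96.69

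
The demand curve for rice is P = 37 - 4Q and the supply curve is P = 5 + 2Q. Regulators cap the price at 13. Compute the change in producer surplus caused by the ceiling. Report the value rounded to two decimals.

-12.44

Free-market equilibrium: 37 - 4Q = 5 + 2Q gives Q* = 5.3333, P* = 15.6667.
At the ceiling price 13, quantity supplied is (13 - 5)/2 = 4; supply is the short side, so Q = 4 trades at P = 13.
PS goes from (1/2)(5.3333)(10.6667) = 28.4444 to 16 (computed as (13 - 5)(4) - (1/2)(2)(4)^2), a change of -12.4444.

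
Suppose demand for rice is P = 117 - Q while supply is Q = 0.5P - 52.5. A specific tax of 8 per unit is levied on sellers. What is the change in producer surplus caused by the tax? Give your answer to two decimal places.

-14.22

Rewriting supply in inverse form: P = 105 + 2Q.
Pre-tax equilibrium: 117 - Q = 105 + 2Q gives Q* = 4, P* = 113.
With the tax, sellers need 8 more per unit: 117 - Q = 105 + 2Q + 8, so Q_t = 1.3333. Buyers pay P_b = 115.6667; sellers receive P_s = P_b - 8 = 107.6667.
Producers lose the trapezoid between P_s and P* out to Q_t plus the triangle from Q_t to Q*: change in PS = 1.7778 - 16 = -14.2222.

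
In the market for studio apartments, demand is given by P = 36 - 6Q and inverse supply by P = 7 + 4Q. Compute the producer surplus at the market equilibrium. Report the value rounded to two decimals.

16.82

Equilibrium: 36 - 6Q = 7 + 4Q, so Q* = 2.9 and P* = 18.6.
Producer surplus is the triangle above supply below P*: (1/2)(2.9)(18.6 - 7) = (1/2)(2.9)(11.6) = 16.82.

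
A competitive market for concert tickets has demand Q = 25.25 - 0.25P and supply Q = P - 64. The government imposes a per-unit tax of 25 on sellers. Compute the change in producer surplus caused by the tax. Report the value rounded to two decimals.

Rewriting demand in inverse form: P = 101 - 4Q.
Rewriting supply in inverse form: P = 64 + Q.
Pre-tax equilibrium: 101 - 4Q = 64 + Q gives Q* = 7.4, P* = 71.4.
With the tax, sellers need 25 more per unit: 101 - 4Q = 64 + Q + 25, so Q_t = 2.4. Buyers pay P_b = 91.4; sellers receive P_s = P_b - 25 = 66.4.
PS falls from (1/2)(7.4)(7.4) = 27.38 to (1/2)(2.4)(2.4) = 2.88, a change of -24.5.

-24.50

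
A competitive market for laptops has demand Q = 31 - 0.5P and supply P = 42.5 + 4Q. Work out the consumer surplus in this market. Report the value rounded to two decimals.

10.56

Rewriting demand in inverse form: P = 62 - 2Q.
Equilibrium: 62 - 2Q = 42.5 + 4Q, so Q* = 3.25 and P* = 55.5.
The demand choke price is 62, so CS = (1/2)(Q*)(62 - P*) = (1/2)(3.25)(6.5) = 10.5625.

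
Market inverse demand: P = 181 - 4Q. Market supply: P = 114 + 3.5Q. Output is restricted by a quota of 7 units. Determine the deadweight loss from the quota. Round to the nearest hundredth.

14.02

Without the quota, 181 - 4Q = 114 + 3.5Q gives Q* = 8.9333.
At Q = 7 the demand price is 181 - 4(7) = 153 and the supply price is 114 + 3.5(7) = 138.5.
DWL = (1/2)(gap between curves at 7) x (Q* - 7) = (1/2)(14.5)(1.9333) = 14.0167.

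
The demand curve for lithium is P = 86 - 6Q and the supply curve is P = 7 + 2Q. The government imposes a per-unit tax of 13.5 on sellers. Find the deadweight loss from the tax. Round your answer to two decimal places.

Pre-tax equilibrium: 86 - 6Q = 7 + 2Q gives Q* = 9.875, P* = 26.75.
A tax on sellers shifts supply up by 13.5: 86 - 6Q = 7 + 2Q + 13.5, so Q_t = 8.1875. Buyers pay P_b = 36.875; sellers receive P_s = P_b - 13.5 = 23.375.
The welfare triangle lost has base Q* - Q_t = 1.6875 and height t = 13.5, so DWL = (1/2)(1.6875)(13.5) = 11.3906.

11.39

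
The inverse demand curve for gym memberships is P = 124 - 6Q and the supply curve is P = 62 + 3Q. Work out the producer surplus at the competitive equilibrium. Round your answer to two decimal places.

Equilibrium: 124 - 6Q = 62 + 3Q, so Q* = 6.8889 and P* = 82.6667.
Producer surplus is the triangle above supply below P*: (1/2)(6.8889)(82.6667 - 62) = (1/2)(6.8889)(20.6667) = 71.1852.

71.19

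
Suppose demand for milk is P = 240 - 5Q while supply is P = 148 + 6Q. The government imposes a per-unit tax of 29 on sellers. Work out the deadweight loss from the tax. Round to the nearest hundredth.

38.23

Without the tax, 240 - 5Q = 148 + 6Q so Q* = 8.3636 and P* = 198.1818.
With the tax, sellers need 29 more per unit: 240 - 5Q = 148 + 6Q + 29, so Q_t = 5.7273. Buyers pay P_b = 211.3636; sellers receive P_s = P_b - 29 = 182.3636.
The welfare triangle lost has base Q* - Q_t = 2.6364 and height t = 29, so DWL = (1/2)(2.6364)(29) = 38.2273.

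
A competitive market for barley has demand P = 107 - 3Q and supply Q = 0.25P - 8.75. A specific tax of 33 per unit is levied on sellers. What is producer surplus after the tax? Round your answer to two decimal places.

Rewriting supply in inverse form: P = 35 + 4Q.
Pre-tax equilibrium: 107 - 3Q = 35 + 4Q gives Q* = 10.2857, P* = 76.1429.
A tax on sellers shifts supply up by 33: 107 - 3Q = 35 + 4Q + 33, so Q_t = 5.5714. Buyers pay P_b = 90.2857; sellers receive P_s = P_b - 33 = 57.2857.
Producer surplus is the triangle above supply below P_s: (1/2)(5.5714)(57.2857 - 35) = 62.0816.

62.08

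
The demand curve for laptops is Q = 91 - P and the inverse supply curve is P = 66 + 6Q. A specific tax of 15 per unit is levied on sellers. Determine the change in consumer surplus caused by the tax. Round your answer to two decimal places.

-5.36

Rewriting demand in inverse form: P = 91 - Q.
Without the tax, 91 - Q = 66 + 6Q so Q* = 3.5714 and P* = 87.4286.
A tax on sellers shifts supply up by 15: 91 - Q = 66 + 6Q + 15, so Q_t = 1.4286. Buyers pay P_b = 89.5714; sellers receive P_s = P_b - 15 = 74.5714.
Consumers lose the trapezoid between P* and P_b out to Q_t plus the triangle from Q_t to Q*: change in CS = 1.0204 - 6.3776 = -5.3571.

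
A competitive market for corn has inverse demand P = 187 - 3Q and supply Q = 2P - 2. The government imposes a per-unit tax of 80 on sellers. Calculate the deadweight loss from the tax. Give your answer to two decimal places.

914.29

Rewriting supply in inverse form: P = 1 + 0.5Q.
Pre-tax equilibrium: 187 - 3Q = 1 + 0.5Q gives Q* = 53.1429, P* = 27.5714.
A tax on sellers shifts supply up by 80: 187 - 3Q = 1 + 0.5Q + 80, so Q_t = 30.2857. Buyers pay P_b = 96.1429; sellers receive P_s = P_b - 80 = 16.1429.
The welfare triangle lost has base Q* - Q_t = 22.8571 and height t = 80, so DWL = (1/2)(22.8571)(80) = 914.2857.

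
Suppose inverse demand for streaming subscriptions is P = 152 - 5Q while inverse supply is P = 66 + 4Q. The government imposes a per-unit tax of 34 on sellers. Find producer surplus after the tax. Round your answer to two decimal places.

66.77

Pre-tax equilibrium: 152 - 5Q = 66 + 4Q gives Q* = 9.5556, P* = 104.2222.
A tax on sellers shifts supply up by 34: 152 - 5Q = 66 + 4Q + 34, so Q_t = 5.7778. Buyers pay P_b = 123.1111; sellers receive P_s = P_b - 34 = 89.1111.
PS = (1/2)(Q_t)(P_s - 66) = (1/2)(5.7778)(23.1111) = 66.7654.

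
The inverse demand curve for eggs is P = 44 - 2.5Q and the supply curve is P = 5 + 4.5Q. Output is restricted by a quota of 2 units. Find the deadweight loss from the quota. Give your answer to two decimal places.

44.64

Unrestricted equilibrium: Q* = (44 - 5)/(2.5 + 4.5) = 5.5714.
At Q = 2 the demand price is 44 - 2.5(2) = 39 and the supply price is 5 + 4.5(2) = 14.
Deadweight loss is the triangle between the curves from 2 to 5.5714: (1/2)(39 - 14)(5.5714 - 2) = 44.6429.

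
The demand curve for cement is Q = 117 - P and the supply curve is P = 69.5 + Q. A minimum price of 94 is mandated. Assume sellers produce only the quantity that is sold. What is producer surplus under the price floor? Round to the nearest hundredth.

299.00

Rewriting demand in inverse form: P = 117 - Q.
Without the control, 117 - Q = 69.5 + Q so Q* = 23.75 and P* = 93.25.
At P = 94, buyers demand (117 - 94)/1 = 23 while sellers would supply more, so the quantity traded is 23 at price 94.
The supply price at Q = 23 is 92.5. PS is the trapezoid between 94 and supply over [0, 23]: (1/2)[(94 - 69.5) + (94 - 92.5)](23) = 299.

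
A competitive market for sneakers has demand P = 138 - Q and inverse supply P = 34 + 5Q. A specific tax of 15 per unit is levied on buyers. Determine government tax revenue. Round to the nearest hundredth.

Pre-tax equilibrium: 138 - Q = 34 + 5Q gives Q* = 17.3333, P* = 120.6667.
With the tax, buyers' net willingness to pay falls by 15: (138 - 15) - Q = 34 + 5Q, so Q_t = 14.8333. Buyers pay P_b = 123.1667; sellers receive P_s = P_b - 15 = 108.1667.
Revenue is the tax times quantity traded: 15 x 14.8333 = 222.5.

222.50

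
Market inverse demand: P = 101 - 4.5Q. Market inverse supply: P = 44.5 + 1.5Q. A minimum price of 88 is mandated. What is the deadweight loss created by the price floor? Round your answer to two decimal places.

127.84

Free-market equilibrium: 101 - 4.5Q = 44.5 + 1.5Q gives Q* = 9.4167, P* = 58.625.
At the floor price 88, quantity demanded is (101 - 88)/4.5 = 2.8889; demand is the short side, so Q = 2.8889 trades at P = 88.
The lost-trades triangle has base Q* - 2.8889 = 6.5278 and height equal to the gap between the curves at Q = 2.8889, which is 88 - 48.8333 = 39.1667. DWL = (1/2)(6.5278)(39.1667) = 127.8356.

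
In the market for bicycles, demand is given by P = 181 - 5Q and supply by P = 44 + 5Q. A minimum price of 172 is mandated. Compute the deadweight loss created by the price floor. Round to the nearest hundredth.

Free-market equilibrium: 181 - 5Q = 44 + 5Q gives Q* = 13.7, P* = 112.5.
At the floor price 172, quantity demanded is (181 - 172)/5 = 1.8; demand is the short side, so Q = 1.8 trades at P = 172.
At Q = 1.8 the demand price is 172 and the supply price is 53. Deadweight loss is the triangle between the curves from 1.8 to 13.7: (1/2)(172 - 53)(13.7 - 1.8) = 708.05.

708.05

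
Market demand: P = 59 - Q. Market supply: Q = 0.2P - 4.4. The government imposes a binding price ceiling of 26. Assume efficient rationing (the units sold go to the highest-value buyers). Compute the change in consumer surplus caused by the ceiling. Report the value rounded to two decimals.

Rewriting supply in inverse form: P = 22 + 5Q.
Free-market equilibrium: 59 - Q = 22 + 5Q gives Q* = 6.1667, P* = 52.8333.
At the ceiling price 26, quantity supplied is (26 - 22)/5 = 0.8; supply is the short side, so Q = 0.8 trades at P = 26.
CS goes from (1/2)(6.1667)(6.1667) = 19.0139 to 26.08 (computed as (59 - 26)(0.8) - (1/2)(1)(0.8)^2), a change of 7.0661.

7.07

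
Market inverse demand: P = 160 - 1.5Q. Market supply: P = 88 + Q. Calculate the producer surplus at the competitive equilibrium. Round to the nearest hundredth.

Set 160 - 1.5Q = 88 + Q, which gives 72 = 2.5Q, so Q* = 28.8 and P* = 160 - 1.5(28.8) = 116.8.
PS is the area between P* and the supply curve from 0 to Q*: (1/2)(28.8)(28.8) = 414.72.

414.72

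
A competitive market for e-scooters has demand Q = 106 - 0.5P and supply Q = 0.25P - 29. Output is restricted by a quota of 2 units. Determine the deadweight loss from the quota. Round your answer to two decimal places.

Rewriting demand in inverse form: P = 212 - 2Q.
Rewriting supply in inverse form: P = 116 + 4Q.
Unrestricted equilibrium: Q* = (212 - 116)/(2 + 4) = 16.
At Q = 2 the demand price is 212 - 2(2) = 208 and the supply price is 116 + 4(2) = 124.
DWL = (1/2)(gap between curves at 2) x (Q* - 2) = (1/2)(84)(14) = 588.

588.00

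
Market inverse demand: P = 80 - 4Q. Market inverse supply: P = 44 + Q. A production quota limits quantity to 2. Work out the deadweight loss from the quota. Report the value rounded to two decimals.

67.60

Without the quota, 80 - 4Q = 44 + Q gives Q* = 7.2.
At Q = 2 the demand price is 80 - 4(2) = 72 and the supply price is 44 + (2) = 46.
Deadweight loss is the triangle between the curves from 2 to 7.2: (1/2)(72 - 46)(7.2 - 2) = 67.6.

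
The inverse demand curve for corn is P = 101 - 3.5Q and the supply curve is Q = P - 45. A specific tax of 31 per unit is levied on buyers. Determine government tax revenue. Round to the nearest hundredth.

Rewriting supply in inverse form: P = 45 + Q.
Pre-tax equilibrium: 101 - 3.5Q = 45 + Q gives Q* = 12.4444, P* = 57.4444.
A tax on buyers shifts demand down by 31: (101 - 31) - 3.5Q = 45 + Q, so Q_t = 5.5556. Buyers pay P_b = 81.5556; sellers receive P_s = P_b - 31 = 50.5556.
Tax revenue = t x Q_t = 31 x 5.5556 = 172.2222.

172.22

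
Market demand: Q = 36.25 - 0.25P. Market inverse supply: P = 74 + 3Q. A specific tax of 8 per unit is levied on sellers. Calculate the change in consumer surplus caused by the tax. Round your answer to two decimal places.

Rewriting demand in inverse form: P = 145 - 4Q.
Without the tax, 145 - 4Q = 74 + 3Q so Q* = 10.1429 and P* = 104.4286.
With the tax, sellers need 8 more per unit: 145 - 4Q = 74 + 3Q + 8, so Q_t = 9. Buyers pay P_b = 109; sellers receive P_s = P_b - 8 = 101.
CS falls from (1/2)(10.1429)(40.5714) = 205.7551 to (1/2)(9)(36) = 162, a change of -43.7551.

-43.76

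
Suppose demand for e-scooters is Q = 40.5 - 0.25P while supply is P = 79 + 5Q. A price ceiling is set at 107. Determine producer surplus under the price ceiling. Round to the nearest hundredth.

78.40

Rewriting demand in inverse form: P = 162 - 4Q.
Free-market equilibrium: 162 - 4Q = 79 + 5Q gives Q* = 9.2222, P* = 125.1111.
At the ceiling price 107, quantity supplied is (107 - 79)/5 = 5.6; supply is the short side, so Q = 5.6 trades at P = 107.
PS is the triangle above supply below 107: (1/2)(5.6)(107 - 79) = 78.4.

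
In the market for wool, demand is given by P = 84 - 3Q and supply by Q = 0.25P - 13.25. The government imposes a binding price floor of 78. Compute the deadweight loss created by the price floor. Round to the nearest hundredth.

20.64

Rewriting supply in inverse form: P = 53 + 4Q.
Free-market equilibrium: 84 - 3Q = 53 + 4Q gives Q* = 4.4286, P* = 70.7143.
At the floor price 78, quantity demanded is (84 - 78)/3 = 2; demand is the short side, so Q = 2 trades at P = 78.
The lost-trades triangle has base Q* - 2 = 2.4286 and height equal to the gap between the curves at Q = 2, which is 78 - 61 = 17. DWL = (1/2)(2.4286)(17) = 20.6429.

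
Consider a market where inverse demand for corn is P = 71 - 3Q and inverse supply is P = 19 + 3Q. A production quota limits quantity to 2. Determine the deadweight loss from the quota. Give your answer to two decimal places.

Without the quota, 71 - 3Q = 19 + 3Q gives Q* = 8.6667.
At Q = 2 the demand price is 71 - 3(2) = 65 and the supply price is 19 + 3(2) = 25.
DWL = (1/2)(gap between curves at 2) x (Q* - 2) = (1/2)(40)(6.6667) = 133.3333.

133.33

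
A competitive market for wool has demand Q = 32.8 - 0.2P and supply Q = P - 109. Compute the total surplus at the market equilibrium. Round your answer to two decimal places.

252.08

Rewriting demand in inverse form: P = 164 - 5Q.
Rewriting supply in inverse form: P = 109 + Q.
Set 164 - 5Q = 109 + Q, which gives 55 = 6Q, so Q* = 9.1667 and P* = 164 - 5(9.1667) = 118.1667.
Total surplus is the full triangle between the curves from 0 to Q*: (1/2)(9.1667)(164 - 109) = 252.0833.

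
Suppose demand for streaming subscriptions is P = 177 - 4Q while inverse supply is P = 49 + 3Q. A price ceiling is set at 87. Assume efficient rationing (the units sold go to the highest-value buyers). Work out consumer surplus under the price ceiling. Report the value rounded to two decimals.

Free-market equilibrium: 177 - 4Q = 49 + 3Q gives Q* = 18.2857, P* = 103.8571.
At P = 87, sellers supply (87 - 49)/3 = 12.6667 while buyers want more, so the quantity traded is 12.6667 at price 87.
The demand price at Q = 12.6667 is 126.3333. CS is the trapezoid between demand and 87 over [0, 12.6667]: (1/2)[(177 - 87) + (126.3333 - 87)](12.6667) = 819.1111.

819.11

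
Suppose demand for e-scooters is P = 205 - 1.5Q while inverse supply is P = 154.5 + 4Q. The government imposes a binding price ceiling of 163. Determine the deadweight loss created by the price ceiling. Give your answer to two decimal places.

136.95

Without the control, 205 - 1.5Q = 154.5 + 4Q so Q* = 9.1818 and P* = 191.2273.
At the ceiling price 163, quantity supplied is (163 - 154.5)/4 = 2.125; supply is the short side, so Q = 2.125 trades at P = 163.
The lost-trades triangle has base Q* - 2.125 = 7.0568 and height equal to the gap between the curves at Q = 2.125, which is 201.8125 - 163 = 38.8125. DWL = (1/2)(7.0568)(38.8125) = 136.9464.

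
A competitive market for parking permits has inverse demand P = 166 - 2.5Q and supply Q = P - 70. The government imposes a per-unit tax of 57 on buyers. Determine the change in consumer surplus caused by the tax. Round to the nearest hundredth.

Rewriting supply in inverse form: P = 70 + Q.
Without the tax, 166 - 2.5Q = 70 + Q so Q* = 27.4286 and P* = 97.4286.
A tax on buyers shifts demand down by 57: (166 - 57) - 2.5Q = 70 + Q, so Q_t = 11.1429. Buyers pay P_b = 138.1429; sellers receive P_s = P_b - 57 = 81.1429.
CS falls from (1/2)(27.4286)(68.5714) = 940.4082 to (1/2)(11.1429)(27.8571) = 155.2041, a change of -785.2041.

-785.20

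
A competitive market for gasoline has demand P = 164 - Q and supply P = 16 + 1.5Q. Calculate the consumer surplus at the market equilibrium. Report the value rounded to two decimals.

Equilibrium: 164 - Q = 16 + 1.5Q, so Q* = 59.2 and P* = 104.8.
Consumer surplus is the triangle under demand above P*: (1/2)(59.2)(164 - 104.8) = (1/2)(59.2)(59.2) = 1752.32.

1752.32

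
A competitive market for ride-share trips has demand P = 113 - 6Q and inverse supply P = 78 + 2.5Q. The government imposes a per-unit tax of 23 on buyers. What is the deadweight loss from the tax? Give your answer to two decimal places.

31.12

Pre-tax equilibrium: 113 - 6Q = 78 + 2.5Q gives Q* = 4.1176, P* = 88.2941.
With the tax, buyers' net willingness to pay falls by 23: (113 - 23) - 6Q = 78 + 2.5Q, so Q_t = 1.4118. Buyers pay P_b = 104.5294; sellers receive P_s = P_b - 23 = 81.5294.
Deadweight loss is the triangle between the curves from Q_t to Q*: (1/2)(4.1176 - 1.4118)(23) = 31.1176.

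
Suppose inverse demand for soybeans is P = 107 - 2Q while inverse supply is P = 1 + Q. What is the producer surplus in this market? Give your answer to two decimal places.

624.22

Equilibrium: 107 - 2Q = 1 + Q, so Q* = 35.3333 and P* = 36.3333.
Producer surplus is the triangle above supply below P*: (1/2)(35.3333)(36.3333 - 1) = (1/2)(35.3333)(35.3333) = 624.2222.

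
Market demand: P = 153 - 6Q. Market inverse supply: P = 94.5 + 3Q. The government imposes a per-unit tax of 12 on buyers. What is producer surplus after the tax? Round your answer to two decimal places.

Without the tax, 153 - 6Q = 94.5 + 3Q so Q* = 6.5 and P* = 114.
A tax on buyers shifts demand down by 12: (153 - 12) - 6Q = 94.5 + 3Q, so Q_t = 5.1667. Buyers pay P_b = 122; sellers receive P_s = P_b - 12 = 110.
Producer surplus is the triangle above supply below P_s: (1/2)(5.1667)(110 - 94.5) = 40.0417.

40.04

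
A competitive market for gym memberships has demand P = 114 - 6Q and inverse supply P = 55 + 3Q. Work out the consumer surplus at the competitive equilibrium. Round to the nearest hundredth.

128.93

Setting demand equal to supply, 59 = 9Q, so Q* = 6.5556 and P* = 74.6667.
Consumer surplus is the triangle under demand above P*: (1/2)(6.5556)(114 - 74.6667) = (1/2)(6.5556)(39.3333) = 128.9259.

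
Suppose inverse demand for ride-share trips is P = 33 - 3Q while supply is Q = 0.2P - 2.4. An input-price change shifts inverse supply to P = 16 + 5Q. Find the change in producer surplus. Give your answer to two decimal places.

Rewriting supply in inverse form: P = 12 + 5Q.
Initial equilibrium: Q_0 = 2.625, P_0 = 25.125; CS_0 = (1/2)(2.625)(7.875) = 10.3359, PS_0 = (1/2)(2.625)(13.125) = 17.2266.
New equilibrium: 33 - 3Q = 16 + 5Q gives Q_1 = 2.125, P_1 = 26.625; CS_1 = 6.7734, PS_1 = 11.2891.
Change in producer surplus = 11.2891 - 17.2266 = -5.9375.

-5.94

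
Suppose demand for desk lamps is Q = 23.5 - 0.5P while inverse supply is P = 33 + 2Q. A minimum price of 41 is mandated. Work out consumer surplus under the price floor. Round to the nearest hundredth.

Rewriting demand in inverse form: P = 47 - 2Q.
Without the control, 47 - 2Q = 33 + 2Q so Q* = 3.5 and P* = 40.
At P = 41, buyers demand (47 - 41)/2 = 3 while sellers would supply more, so the quantity traded is 3 at price 41.
CS is the triangle under demand above 41: (1/2)(3)(47 - 41) = 9.

9.00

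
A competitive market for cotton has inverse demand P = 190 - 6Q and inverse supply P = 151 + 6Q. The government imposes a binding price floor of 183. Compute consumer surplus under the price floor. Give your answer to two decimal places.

4.08

Free-market equilibrium: 190 - 6Q = 151 + 6Q gives Q* = 3.25, P* = 170.5.
At P = 183, buyers demand (190 - 183)/6 = 1.1667 while sellers would supply more, so the quantity traded is 1.1667 at price 183.
CS is the triangle under demand above 183: (1/2)(1.1667)(190 - 183) = 4.0833.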